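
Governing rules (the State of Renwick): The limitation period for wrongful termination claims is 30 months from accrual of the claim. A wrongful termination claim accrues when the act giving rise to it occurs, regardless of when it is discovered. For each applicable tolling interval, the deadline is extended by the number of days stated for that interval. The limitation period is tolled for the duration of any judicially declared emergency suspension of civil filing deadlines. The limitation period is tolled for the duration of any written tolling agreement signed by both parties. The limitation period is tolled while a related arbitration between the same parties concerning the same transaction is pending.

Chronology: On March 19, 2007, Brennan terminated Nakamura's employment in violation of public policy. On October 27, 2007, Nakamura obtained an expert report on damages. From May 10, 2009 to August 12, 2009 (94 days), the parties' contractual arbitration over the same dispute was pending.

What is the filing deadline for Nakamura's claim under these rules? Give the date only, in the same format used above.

The claim accrued on March 19, 2007, when the wrongful act occurred.
Adding the 30 months base period to March 19, 2007 gives a deadline of September 19, 2009, before any tolling.
Because the pending related arbitration ran from May 10, 2009 to August 12, 2009, the deadline is extended by 94 days to December 22, 2009.
The other events in the timeline have no effect on the limitation period under the stated rules.

December 22, 2009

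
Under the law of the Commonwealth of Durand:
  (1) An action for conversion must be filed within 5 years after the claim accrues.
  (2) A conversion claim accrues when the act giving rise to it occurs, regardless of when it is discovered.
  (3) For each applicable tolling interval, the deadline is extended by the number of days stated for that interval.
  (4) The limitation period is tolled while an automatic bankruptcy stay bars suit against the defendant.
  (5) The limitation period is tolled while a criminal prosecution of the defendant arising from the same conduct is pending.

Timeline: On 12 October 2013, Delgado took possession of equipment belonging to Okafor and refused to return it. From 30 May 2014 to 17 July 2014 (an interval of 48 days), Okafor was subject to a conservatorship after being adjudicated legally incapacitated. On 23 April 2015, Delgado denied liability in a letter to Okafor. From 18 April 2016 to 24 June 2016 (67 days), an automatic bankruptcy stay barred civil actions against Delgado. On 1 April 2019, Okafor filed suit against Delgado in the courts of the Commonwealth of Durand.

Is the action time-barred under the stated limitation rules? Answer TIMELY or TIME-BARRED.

TIME-BARRED

The claim accrued on 12 October 2013, the date of the act.
The untolled deadline — 5 years after 12 October 2013 — is 12 October 2018.
Because the automatic bankruptcy stay ran from 18 April 2016 to 24 June 2016, the deadline is extended by 67 days to 18 December 2018.
The plaintiff's legal incapacity from 30 May 2014 to 17 July 2014 does not toll the period, because no stated rule makes the plaintiff's incapacity a tolling event.
The other events in the timeline have no effect on the limitation period under the stated rules.
Okafor filed on 1 April 2019, after the 18 December 2018 deadline, so the action is time-barred.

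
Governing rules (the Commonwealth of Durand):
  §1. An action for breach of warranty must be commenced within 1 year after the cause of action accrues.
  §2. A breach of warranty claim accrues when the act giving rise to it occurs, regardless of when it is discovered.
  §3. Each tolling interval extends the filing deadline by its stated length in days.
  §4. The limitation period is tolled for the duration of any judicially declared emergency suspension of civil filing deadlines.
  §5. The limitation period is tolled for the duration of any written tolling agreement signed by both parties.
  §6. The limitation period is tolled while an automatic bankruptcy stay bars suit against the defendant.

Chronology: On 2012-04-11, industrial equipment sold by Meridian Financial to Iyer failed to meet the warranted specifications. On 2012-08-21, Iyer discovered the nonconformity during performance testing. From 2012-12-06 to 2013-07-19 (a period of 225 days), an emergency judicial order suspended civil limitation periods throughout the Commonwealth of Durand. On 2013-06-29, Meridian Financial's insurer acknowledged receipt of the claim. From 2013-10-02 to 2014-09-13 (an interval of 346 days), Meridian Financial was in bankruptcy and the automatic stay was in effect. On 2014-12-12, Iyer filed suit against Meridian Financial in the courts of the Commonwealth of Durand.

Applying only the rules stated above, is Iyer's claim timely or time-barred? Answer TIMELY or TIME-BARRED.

TIME-BARRED

Because the rule ties accrual to occurrence, the claim accrued on 2012-04-11, not on the 2012-08-21 discovery date.
1 year from 2012-04-11 is 2013-04-11.
The emergency suspension of filing deadlines from 2012-12-06 to 2013-07-19 tolled the period for 225 days, extending the deadline to 2013-11-22.
The automatic bankruptcy stay from 2013-10-02 to 2014-09-13 tolled the period for 346 days, extending the deadline to 2014-11-03.
Nothing else in the chronology tolls or restarts the period.
Iyer filed on 2014-12-12, after the 2014-11-03 deadline, so the action is time-barred.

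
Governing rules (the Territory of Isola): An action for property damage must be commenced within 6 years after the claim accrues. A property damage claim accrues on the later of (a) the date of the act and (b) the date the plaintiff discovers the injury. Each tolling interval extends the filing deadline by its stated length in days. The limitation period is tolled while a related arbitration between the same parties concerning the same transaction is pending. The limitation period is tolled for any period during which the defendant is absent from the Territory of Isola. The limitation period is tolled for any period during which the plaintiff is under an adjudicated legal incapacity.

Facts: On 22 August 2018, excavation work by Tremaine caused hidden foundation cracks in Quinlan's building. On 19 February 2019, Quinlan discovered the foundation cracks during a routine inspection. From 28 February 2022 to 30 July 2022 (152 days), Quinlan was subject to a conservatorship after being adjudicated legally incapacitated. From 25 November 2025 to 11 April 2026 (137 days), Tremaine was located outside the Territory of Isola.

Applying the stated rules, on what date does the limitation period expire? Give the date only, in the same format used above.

21 July 2025

Because discovery on 19 February 2019 post-dates the 22 August 2018 act, accrual under the later-of rule falls on 19 February 2019.
Adding the 6 years base period to 19 February 2019 gives a deadline of 19 February 2025, before any tolling.
Because the plaintiff's legal incapacity ran from 28 February 2022 to 30 July 2022, the deadline is extended by 152 days to 21 July 2025.
The defendant's absence from the jurisdiction starting 25 November 2025 came too late — the period had run on 21 July 2025 — and so does not extend the deadline.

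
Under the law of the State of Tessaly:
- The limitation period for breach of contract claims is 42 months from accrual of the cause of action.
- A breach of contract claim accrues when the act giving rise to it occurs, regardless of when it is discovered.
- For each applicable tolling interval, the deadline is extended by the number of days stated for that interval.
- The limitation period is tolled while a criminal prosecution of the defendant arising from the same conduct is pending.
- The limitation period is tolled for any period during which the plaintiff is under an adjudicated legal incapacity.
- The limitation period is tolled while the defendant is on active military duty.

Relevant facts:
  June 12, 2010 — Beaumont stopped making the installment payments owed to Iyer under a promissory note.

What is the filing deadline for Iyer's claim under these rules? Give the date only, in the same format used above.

The claim accrued on June 12, 2010, when the wrongful act occurred.
The untolled deadline — 42 months after June 12, 2010 — is December 12, 2013.

December 12, 2013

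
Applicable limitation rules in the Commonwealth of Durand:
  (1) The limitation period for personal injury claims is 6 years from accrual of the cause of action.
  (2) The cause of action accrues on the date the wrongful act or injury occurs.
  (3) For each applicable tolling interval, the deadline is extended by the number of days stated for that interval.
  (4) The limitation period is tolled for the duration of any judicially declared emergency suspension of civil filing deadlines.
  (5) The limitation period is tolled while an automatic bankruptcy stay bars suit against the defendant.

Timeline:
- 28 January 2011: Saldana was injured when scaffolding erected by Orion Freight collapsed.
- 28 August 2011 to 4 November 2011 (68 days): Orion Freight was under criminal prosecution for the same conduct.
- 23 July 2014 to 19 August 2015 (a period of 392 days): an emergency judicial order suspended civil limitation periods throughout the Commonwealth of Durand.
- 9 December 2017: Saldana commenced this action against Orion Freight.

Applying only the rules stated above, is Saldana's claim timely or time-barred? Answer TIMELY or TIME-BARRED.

The cause of action accrued on 28 January 2011, the date of the act.
Adding the 6 years base period to 28 January 2011 gives a deadline of 28 January 2017, before any tolling.
Because the emergency suspension of filing deadlines ran from 23 July 2014 to 19 August 2015, the deadline is extended by 392 days to 24 February 2018.
Although a criminal prosecution ran from 28 August 2011 to 4 November 2011, the stated rules do not make that a tolling event, so it is disregarded.
Filing on 9 December 2017 beat the 24 February 2018 deadline — the action is timely.

TIMELY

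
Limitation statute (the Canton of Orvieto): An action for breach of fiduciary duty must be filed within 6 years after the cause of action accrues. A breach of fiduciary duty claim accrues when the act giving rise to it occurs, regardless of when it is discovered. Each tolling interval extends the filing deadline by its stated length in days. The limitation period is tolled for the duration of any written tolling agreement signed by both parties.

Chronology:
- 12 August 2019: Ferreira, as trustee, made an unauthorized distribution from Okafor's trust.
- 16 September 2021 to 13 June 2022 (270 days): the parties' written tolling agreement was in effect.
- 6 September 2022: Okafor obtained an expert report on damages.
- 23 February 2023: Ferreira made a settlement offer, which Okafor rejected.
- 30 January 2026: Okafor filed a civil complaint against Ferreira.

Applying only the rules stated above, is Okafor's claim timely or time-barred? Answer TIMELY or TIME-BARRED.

The cause of action accrued on 12 August 2019, the date of the act.
6 years from 12 August 2019 is 12 August 2025.
The written tolling agreement from 16 September 2021 to 13 June 2022 tolled the period for 270 days, extending the deadline to 9 May 2026.
None of the other events listed affects the running of the period under the stated rules.
Filing on 30 January 2026 beat the 9 May 2026 deadline — the action is timely.

TIMELY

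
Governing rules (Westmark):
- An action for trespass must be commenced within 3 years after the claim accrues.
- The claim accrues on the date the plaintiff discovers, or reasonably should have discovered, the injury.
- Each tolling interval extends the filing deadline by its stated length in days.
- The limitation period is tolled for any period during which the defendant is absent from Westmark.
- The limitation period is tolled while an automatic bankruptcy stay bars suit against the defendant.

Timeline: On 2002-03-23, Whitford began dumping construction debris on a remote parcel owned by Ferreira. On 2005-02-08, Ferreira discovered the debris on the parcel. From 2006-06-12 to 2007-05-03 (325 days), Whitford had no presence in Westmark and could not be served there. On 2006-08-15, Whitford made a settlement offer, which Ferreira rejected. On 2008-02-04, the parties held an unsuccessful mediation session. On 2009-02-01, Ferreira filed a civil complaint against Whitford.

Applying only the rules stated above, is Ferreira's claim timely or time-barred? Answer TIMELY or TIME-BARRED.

TIME-BARRED

The claim did not accrue until Ferreira discovered the injury on 2005-02-08; the 2002-03-23 act date does not start the clock under the stated rule.
The untolled deadline — 3 years after 2005-02-08 — is 2008-02-08.
Because the defendant's absence from the jurisdiction ran from 2006-06-12 to 2007-05-03, the deadline is extended by 325 days to 2008-12-29.
Nothing else in the chronology tolls or restarts the period.
The 2009-02-01 filing falls after the 2008-12-29 deadline; the claim is time-barred.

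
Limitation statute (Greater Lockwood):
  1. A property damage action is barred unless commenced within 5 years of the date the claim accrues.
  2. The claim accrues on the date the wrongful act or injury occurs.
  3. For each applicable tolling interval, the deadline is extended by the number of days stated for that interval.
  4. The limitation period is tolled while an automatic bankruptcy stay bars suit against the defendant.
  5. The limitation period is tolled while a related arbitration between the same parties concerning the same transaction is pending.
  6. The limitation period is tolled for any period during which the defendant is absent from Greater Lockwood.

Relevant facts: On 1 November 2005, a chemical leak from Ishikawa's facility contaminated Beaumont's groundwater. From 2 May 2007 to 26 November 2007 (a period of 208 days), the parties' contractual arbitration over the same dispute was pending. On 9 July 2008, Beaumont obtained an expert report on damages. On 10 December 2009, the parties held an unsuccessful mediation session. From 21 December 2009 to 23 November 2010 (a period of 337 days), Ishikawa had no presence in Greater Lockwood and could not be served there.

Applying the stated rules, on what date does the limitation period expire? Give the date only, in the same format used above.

29 April 2012

The claim accrued on 1 November 2005, when the wrongful act occurred.
5 years from 1 November 2005 is 1 November 2010.
Because the pending related arbitration ran from 2 May 2007 to 26 November 2007, the deadline is extended by 208 days to 28 May 2011.
The defendant's absence from the jurisdiction from 21 December 2009 to 23 November 2010 tolled the period for 337 days, extending the deadline to 29 April 2012.
None of the other events listed affects the running of the period under the stated rules.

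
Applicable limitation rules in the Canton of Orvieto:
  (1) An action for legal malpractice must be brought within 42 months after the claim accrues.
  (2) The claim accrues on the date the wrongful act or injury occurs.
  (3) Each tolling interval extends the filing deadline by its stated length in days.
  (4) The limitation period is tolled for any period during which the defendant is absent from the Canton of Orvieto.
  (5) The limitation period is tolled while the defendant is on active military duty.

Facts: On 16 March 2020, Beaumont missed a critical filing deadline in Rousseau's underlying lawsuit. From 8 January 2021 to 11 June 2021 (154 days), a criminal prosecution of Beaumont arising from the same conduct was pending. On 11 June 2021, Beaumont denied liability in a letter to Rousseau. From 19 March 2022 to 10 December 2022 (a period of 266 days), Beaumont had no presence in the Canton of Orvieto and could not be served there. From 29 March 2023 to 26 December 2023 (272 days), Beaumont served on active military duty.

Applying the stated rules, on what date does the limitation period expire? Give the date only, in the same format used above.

7 March 2025

The limitation period began to run on 16 March 2020.
42 months from 16 March 2020 is 16 September 2023.
The period was tolled for 266 days by the defendant's absence from the jurisdiction (19 March 2022 to 10 December 2022), pushing the deadline to 8 June 2024.
Because the defendant's active military service ran from 29 March 2023 to 26 December 2023, the deadline is extended by 272 days to 7 March 2025.
No stated provision tolls the period for a criminal prosecution, so the interval from 8 January 2021 to 11 June 2021 has no effect on the deadline.
The other events in the timeline have no effect on the limitation period under the stated rules.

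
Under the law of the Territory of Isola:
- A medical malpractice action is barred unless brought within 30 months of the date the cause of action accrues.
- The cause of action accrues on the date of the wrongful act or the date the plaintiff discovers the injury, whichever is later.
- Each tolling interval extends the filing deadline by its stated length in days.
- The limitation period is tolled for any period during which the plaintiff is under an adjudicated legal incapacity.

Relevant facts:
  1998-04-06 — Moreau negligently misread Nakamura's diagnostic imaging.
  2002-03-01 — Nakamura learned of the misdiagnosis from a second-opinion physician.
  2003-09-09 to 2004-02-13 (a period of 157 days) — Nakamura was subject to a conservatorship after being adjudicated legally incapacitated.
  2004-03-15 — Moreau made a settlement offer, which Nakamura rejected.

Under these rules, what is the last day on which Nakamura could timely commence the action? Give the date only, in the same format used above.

2005-02-05

The claim accrued on 2002-03-01 — the later of the 1998-04-06 act and the 2002-03-01 discovery.
30 months from 2002-03-01 is 2004-09-01.
Because the plaintiff's legal incapacity ran from 2003-09-09 to 2004-02-13, the deadline is extended by 157 days to 2005-02-05.
Nothing else in the chronology tolls or restarts the period.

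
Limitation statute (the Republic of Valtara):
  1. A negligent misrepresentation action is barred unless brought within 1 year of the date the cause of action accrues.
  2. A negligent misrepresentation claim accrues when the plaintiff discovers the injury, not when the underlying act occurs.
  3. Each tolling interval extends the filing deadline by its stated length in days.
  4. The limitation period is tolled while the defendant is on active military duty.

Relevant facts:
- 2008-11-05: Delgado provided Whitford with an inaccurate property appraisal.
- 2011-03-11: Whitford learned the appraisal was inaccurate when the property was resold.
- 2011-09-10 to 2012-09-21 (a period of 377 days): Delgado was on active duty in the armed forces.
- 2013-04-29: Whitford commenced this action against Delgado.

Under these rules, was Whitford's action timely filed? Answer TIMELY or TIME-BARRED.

TIME-BARRED

Accrual is tied to discovery, so the period began on 2011-03-11 rather than on 2008-11-05 when the act occurred.
Adding the 1 year base period to 2011-03-11 gives a deadline of 2012-03-11, before any tolling.
Because the defendant's active military service ran from 2011-09-10 to 2012-09-21, the deadline is extended by 377 days to 2013-03-23.
The 2013-04-29 filing falls after the 2013-03-23 deadline; the claim is time-barred.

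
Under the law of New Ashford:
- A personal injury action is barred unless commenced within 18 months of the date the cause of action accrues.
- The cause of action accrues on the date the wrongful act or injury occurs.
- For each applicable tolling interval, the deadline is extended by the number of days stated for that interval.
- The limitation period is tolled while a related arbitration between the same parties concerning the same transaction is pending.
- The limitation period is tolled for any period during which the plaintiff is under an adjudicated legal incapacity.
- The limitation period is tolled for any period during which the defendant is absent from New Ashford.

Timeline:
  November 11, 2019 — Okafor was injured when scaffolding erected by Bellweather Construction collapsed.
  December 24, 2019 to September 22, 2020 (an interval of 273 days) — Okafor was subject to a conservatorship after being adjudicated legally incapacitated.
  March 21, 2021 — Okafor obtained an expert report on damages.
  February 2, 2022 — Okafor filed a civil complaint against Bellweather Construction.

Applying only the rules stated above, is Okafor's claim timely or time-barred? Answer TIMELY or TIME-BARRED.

TIMELY

The claim accrued on November 11, 2019, when the wrongful act occurred.
The untolled deadline — 18 months after November 11, 2019 — is May 11, 2021.
Because the plaintiff's legal incapacity ran from December 24, 2019 to September 22, 2020, the deadline is extended by 273 days to February 8, 2022.
Nothing else in the chronology tolls or restarts the period.
The February 2, 2022 filing precedes the February 8, 2022 deadline; the claim is timely.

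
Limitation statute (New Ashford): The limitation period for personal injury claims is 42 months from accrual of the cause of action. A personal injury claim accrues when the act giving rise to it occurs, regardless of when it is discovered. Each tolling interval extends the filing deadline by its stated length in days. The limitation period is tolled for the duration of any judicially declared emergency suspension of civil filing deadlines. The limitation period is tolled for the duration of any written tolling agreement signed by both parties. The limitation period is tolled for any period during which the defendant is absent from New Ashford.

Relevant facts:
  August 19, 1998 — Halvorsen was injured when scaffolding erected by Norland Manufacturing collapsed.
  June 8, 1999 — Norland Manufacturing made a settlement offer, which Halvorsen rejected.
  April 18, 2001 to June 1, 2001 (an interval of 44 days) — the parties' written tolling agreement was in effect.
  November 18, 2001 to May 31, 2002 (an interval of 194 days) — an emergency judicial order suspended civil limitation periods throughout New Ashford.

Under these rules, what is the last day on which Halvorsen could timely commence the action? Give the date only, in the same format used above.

The cause of action accrued on August 19, 1998, the date of the act.
Adding the 42 months base period to August 19, 1998 gives a deadline of February 19, 2002, before any tolling.
Because the written tolling agreement ran from April 18, 2001 to June 1, 2001, the deadline is extended by 44 days to April 4, 2002.
Because the emergency suspension of filing deadlines ran from November 18, 2001 to May 31, 2002, the deadline is extended by 194 days to October 15, 2002.
The other events in the timeline have no effect on the limitation period under the stated rules.

October 15, 2002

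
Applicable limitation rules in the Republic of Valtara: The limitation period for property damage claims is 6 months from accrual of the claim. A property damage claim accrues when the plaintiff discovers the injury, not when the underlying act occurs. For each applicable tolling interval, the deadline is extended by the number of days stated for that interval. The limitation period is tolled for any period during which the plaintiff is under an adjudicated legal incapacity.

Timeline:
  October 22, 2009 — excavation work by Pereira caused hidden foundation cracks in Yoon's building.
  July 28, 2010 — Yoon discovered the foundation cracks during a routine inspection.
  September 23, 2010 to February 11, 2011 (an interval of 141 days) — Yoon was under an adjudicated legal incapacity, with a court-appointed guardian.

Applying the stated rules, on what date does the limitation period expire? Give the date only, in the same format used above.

The claim did not accrue until Yoon discovered the injury on July 28, 2010; the October 22, 2009 act date does not start the clock under the stated rule.
The untolled deadline — 6 months after July 28, 2010 — is January 28, 2011.
The plaintiff's legal incapacity from September 23, 2010 to February 11, 2011 tolled the period for 141 days, extending the deadline to June 18, 2011.

June 18, 2011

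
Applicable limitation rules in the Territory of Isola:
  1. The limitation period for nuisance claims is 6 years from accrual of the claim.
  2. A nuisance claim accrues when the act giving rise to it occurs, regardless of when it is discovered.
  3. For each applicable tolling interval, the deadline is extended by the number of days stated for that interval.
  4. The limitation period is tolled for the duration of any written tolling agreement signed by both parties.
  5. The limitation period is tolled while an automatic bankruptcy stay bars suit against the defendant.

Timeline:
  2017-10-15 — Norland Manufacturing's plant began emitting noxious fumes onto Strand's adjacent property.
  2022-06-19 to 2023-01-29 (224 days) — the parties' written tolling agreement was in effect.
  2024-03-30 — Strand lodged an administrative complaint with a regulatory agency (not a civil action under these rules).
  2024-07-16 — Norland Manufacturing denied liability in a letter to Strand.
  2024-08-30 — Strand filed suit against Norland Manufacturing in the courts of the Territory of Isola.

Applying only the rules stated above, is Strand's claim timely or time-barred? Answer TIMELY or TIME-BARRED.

TIME-BARRED

The claim accrued on 2017-10-15, the date of the act.
The untolled deadline — 6 years after 2017-10-15 — is 2023-10-15.
The written tolling agreement from 2022-06-19 to 2023-01-29 tolled the period for 224 days, extending the deadline to 2024-05-26.
The other events in the timeline have no effect on the limitation period under the stated rules.
Strand filed on 2024-08-30, after the 2024-05-26 deadline, so the action is time-barred.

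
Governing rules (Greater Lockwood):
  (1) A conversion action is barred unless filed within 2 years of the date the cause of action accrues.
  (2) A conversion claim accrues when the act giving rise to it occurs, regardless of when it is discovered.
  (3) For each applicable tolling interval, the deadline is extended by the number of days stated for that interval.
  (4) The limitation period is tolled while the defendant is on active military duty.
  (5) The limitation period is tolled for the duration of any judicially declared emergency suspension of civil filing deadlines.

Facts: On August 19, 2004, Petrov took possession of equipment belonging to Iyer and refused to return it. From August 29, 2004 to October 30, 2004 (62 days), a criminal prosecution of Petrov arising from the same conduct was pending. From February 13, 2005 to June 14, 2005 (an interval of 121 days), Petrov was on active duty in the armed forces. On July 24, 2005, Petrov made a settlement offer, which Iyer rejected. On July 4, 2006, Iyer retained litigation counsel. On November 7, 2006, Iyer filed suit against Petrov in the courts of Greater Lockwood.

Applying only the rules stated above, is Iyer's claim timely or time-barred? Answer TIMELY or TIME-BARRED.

TIMELY

The cause of action accrued on August 19, 2004, the date of the act.
The untolled deadline — 2 years after August 19, 2004 — is August 19, 2006.
The period was tolled for 121 days by the defendant's active military service (February 13, 2005 to June 14, 2005), pushing the deadline to December 18, 2006.
The pending criminal prosecution from August 29, 2004 to October 30, 2004 does not toll the period, because no stated rule makes a criminal prosecution a tolling event.
None of the other events listed affects the running of the period under the stated rules.
The November 7, 2006 filing precedes the December 18, 2006 deadline; the claim is timely.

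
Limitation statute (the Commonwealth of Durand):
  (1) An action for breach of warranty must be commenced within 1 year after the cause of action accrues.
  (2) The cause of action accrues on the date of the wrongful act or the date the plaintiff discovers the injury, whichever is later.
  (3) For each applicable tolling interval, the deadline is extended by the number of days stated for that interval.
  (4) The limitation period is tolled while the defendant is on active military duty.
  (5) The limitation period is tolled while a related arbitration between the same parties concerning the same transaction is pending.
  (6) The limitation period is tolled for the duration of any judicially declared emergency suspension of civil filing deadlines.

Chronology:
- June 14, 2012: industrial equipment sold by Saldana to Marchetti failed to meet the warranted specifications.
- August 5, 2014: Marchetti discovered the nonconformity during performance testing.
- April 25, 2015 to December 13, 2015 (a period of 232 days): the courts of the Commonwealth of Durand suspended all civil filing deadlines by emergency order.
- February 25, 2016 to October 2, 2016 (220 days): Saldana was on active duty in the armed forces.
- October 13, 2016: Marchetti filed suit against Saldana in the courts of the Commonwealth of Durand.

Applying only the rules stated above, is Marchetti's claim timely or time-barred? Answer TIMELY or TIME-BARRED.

TIMELY

Because discovery on August 5, 2014 post-dates the June 14, 2012 act, accrual under the later-of rule falls on August 5, 2014.
1 year from August 5, 2014 is August 5, 2015.
Because the emergency suspension of filing deadlines ran from April 25, 2015 to December 13, 2015, the deadline is extended by 232 days to March 24, 2016.
Because the defendant's active military service ran from February 25, 2016 to October 2, 2016, the deadline is extended by 220 days to October 30, 2016.
Marchetti filed on October 13, 2016, before the October 30, 2016 deadline, so the action is timely.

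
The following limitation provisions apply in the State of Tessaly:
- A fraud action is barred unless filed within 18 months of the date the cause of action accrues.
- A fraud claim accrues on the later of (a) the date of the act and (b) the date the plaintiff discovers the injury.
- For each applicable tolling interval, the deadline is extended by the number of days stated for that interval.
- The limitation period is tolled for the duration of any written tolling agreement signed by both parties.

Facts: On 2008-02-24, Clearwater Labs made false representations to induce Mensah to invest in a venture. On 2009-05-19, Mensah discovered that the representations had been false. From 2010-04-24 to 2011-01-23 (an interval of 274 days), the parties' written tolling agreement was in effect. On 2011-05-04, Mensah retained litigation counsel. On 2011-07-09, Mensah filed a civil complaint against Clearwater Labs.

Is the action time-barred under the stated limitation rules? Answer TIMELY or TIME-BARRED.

The claim accrued on 2009-05-19 — the later of the 2008-02-24 act and the 2009-05-19 discovery.
18 months from 2009-05-19 is 2010-11-19.
The written tolling agreement from 2010-04-24 to 2011-01-23 tolled the period for 274 days, extending the deadline to 2011-08-20.
Nothing else in the chronology tolls or restarts the period.
Mensah filed on 2011-07-09, before the 2011-08-20 deadline, so the action is timely.

TIMELY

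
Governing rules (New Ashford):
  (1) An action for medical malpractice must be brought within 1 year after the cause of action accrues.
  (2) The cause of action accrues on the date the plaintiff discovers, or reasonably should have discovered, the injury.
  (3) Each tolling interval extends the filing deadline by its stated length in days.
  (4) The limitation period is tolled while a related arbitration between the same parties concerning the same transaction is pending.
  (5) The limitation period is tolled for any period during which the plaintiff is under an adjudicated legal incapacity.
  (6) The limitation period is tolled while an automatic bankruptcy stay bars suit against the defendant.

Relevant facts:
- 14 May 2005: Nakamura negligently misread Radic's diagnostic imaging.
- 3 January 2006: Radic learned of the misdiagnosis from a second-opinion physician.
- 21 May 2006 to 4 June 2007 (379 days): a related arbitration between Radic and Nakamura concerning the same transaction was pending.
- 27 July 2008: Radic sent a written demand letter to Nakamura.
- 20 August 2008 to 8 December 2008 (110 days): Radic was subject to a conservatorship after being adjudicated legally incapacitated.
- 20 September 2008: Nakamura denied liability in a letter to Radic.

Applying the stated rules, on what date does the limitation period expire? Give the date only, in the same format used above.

Accrual is tied to discovery, so the period began on 3 January 2006 rather than on 14 May 2005 when the act occurred.
The untolled deadline — 1 year after 3 January 2006 — is 3 January 2007.
Because the pending related arbitration ran from 21 May 2006 to 4 June 2007, the deadline is extended by 379 days to 17 January 2008.
The plaintiff's legal incapacity starting 20 August 2008 came too late — the period had run on 17 January 2008 — and so does not extend the deadline.
None of the other events listed affects the running of the period under the stated rules.

17 January 2008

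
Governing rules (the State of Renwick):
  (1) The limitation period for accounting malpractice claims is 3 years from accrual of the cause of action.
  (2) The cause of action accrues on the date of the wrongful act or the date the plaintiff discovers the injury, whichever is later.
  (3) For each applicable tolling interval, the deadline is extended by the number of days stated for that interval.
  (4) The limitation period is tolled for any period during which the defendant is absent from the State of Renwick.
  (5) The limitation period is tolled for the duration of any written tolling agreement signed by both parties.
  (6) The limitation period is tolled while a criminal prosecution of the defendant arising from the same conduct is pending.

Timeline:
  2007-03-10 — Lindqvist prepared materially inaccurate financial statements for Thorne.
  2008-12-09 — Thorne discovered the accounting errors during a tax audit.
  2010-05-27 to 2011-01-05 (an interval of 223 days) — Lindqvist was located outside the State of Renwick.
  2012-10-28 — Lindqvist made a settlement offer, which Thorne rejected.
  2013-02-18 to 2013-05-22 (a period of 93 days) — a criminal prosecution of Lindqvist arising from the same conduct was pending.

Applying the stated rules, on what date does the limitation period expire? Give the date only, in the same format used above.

2012-07-19

Because discovery on 2008-12-09 post-dates the 2007-03-10 act, accrual under the later-of rule falls on 2008-12-09.
Adding the 3 years base period to 2008-12-09 gives a deadline of 2011-12-09, before any tolling.
Because the defendant's absence from the jurisdiction ran from 2010-05-27 to 2011-01-05, the deadline is extended by 223 days to 2012-07-19.
The pending criminal prosecution from 2013-02-18 to 2013-05-22 began after the period had already run on 2012-07-19, so it has no tolling effect.
None of the other events listed affects the running of the period under the stated rules.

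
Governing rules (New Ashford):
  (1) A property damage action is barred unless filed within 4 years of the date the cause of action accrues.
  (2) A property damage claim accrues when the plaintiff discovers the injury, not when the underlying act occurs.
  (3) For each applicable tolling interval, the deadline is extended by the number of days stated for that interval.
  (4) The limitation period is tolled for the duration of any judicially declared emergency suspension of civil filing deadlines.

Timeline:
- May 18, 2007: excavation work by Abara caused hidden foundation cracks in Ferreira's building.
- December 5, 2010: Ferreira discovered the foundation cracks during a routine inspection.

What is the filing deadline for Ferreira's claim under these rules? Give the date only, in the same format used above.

December 5, 2014

Under the discovery rule, the claim accrued on December 5, 2010, when Ferreira discovered the injury — not on the May 18, 2007 date of the underlying act.
Adding the 4 years base period to December 5, 2010 gives a deadline of December 5, 2014, before any tolling.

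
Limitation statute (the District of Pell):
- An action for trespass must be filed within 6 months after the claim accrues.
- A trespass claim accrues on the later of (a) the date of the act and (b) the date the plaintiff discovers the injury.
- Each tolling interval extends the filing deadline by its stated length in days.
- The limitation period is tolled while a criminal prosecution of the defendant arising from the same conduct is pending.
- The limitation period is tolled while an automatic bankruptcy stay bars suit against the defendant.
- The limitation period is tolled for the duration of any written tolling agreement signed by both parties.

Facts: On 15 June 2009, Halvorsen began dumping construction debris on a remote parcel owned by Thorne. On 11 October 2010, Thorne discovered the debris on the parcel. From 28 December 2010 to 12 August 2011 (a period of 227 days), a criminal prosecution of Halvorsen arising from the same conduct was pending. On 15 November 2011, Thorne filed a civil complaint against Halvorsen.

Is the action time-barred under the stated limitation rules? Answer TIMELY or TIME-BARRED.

Taking the later of the act (15 June 2009) and discovery (11 October 2010), the claim accrued on 11 October 2010.
6 months from 11 October 2010 is 11 April 2011.
The pending criminal prosecution from 28 December 2010 to 12 August 2011 tolled the period for 227 days, extending the deadline to 24 November 2011.
Filing on 15 November 2011 beat the 24 November 2011 deadline — the action is timely.

TIMELY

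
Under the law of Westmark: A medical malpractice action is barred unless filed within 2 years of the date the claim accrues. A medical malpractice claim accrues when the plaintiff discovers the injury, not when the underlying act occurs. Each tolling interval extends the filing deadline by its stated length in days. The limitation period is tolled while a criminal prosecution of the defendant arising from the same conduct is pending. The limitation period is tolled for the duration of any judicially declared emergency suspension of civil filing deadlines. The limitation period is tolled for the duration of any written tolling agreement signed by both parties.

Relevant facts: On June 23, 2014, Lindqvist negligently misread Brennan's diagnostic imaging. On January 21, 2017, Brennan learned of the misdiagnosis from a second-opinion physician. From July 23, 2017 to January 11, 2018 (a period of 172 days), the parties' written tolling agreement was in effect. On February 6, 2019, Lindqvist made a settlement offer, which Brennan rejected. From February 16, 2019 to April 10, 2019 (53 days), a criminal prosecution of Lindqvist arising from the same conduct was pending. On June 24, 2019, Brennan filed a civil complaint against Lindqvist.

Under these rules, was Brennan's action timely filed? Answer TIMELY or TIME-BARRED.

Accrual is tied to discovery, so the period began on January 21, 2017 rather than on June 23, 2014 when the act occurred.
2 years from January 21, 2017 is January 21, 2019.
Because the written tolling agreement ran from July 23, 2017 to January 11, 2018, the deadline is extended by 172 days to July 12, 2019.
The period was tolled for 53 days by the pending criminal prosecution (February 16, 2019 to April 10, 2019), pushing the deadline to September 3, 2019.
Nothing else in the chronology tolls or restarts the period.
The June 24, 2019 filing precedes the September 3, 2019 deadline; the claim is timely.

TIMELY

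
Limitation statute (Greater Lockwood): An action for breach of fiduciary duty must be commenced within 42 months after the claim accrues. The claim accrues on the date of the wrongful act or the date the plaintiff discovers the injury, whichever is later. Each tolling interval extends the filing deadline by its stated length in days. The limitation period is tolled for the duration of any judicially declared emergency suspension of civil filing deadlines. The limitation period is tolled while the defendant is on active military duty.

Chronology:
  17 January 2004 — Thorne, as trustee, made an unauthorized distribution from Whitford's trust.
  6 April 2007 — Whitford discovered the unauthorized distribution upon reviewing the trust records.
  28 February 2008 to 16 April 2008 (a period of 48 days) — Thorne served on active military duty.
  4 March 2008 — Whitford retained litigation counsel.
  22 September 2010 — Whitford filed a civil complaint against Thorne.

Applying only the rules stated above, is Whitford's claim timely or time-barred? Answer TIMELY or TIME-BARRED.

The claim accrued on 6 April 2007 — the later of the 17 January 2004 act and the 6 April 2007 discovery.
The untolled deadline — 42 months after 6 April 2007 — is 6 October 2010.
The defendant's active military service from 28 February 2008 to 16 April 2008 tolled the period for 48 days, extending the deadline to 23 November 2010.
The other events in the timeline have no effect on the limitation period under the stated rules.
The 22 September 2010 filing precedes the 23 November 2010 deadline; the claim is timely.

TIMELY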